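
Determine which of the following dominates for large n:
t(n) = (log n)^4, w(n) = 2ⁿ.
Comparing growth rates:
Growth-rate hierarchy: log n ≺ any polynomial ≺ any exponential cⁿ (c>1) ≺ n! ≺ nⁿ.
exponential base 2 dominates polylogarithmic (log n)^4 asymptotically.

w(n) grows faster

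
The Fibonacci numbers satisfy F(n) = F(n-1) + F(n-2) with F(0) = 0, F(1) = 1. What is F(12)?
Computing the sequence terms:
0, 1, 1, 2, 3, 5, 8, 13, 21, 34, 55, 89, 144

144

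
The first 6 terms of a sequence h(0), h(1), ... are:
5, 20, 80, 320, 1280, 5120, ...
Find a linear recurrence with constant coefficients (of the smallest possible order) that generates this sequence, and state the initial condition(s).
Look for the lowest-order linear relation among consecutive terms.
Observation: each term is 4× the previous.
Check at n=2: 4·20 = 80. ✓

h(n) = 4 × h(n-1), h(0) = 5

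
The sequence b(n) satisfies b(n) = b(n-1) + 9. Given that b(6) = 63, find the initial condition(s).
b(6) = b(0) + 6·9, so b(0) = 63 - 54 = 9.

b(0) = 9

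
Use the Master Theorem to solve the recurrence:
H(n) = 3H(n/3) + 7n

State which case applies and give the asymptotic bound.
Master Theorem template: H(n) = a·H(n/b) + f(n).
Here: a=3, b=3, f(n)=7n
Compute log_b(a) = log_3(3) = 1.
f(n) = 7n = Θ(n). Case 2: H(n) = Θ(n log n).

Case 2: H(n) = Θ(n log n)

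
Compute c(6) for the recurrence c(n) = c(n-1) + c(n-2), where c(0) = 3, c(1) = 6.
Computing the sequence terms:
3, 6, 9, 15, 24, 39, 63

63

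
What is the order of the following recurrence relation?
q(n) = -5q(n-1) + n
The order is the largest lag k for which q(n-k) appears. Here the deepest term is q(n-1) (the n term is non-homogeneous and does not affect the order), so the order is 1.

Order 1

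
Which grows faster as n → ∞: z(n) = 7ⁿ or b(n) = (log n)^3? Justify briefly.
Comparing growth rates:
Growth-rate hierarchy: log n ≺ any polynomial ≺ any exponential cⁿ (c>1) ≺ n! ≺ nⁿ.
exponential base 7 dominates polylogarithmic (log n)^3 asymptotically.

z(n) grows faster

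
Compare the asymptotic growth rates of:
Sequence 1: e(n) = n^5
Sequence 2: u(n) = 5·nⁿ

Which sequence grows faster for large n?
Comparing growth rates:
Growth-rate hierarchy: log n ≺ any polynomial ≺ any exponential cⁿ (c>1) ≺ n! ≺ nⁿ.
super-exponential nⁿ dominates polynomial degree 5 asymptotically.

u(n) grows faster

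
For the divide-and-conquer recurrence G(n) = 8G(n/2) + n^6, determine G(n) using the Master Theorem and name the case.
Master Theorem template: G(n) = a·G(n/b) + f(n).
Here: a=8, b=2, f(n)=n^6
Compute log_b(a) = log_2(8) = 3.
f(n) = n^6 = Ω(n^(3+ε)) with ε = 3, and the regularity condition holds (a·f(n/b) = (a/b^6)·f(n) with a/b^6 = 2^-3 < 1). Case 3: G(n) = Θ(f(n)) = Θ(n^6).

Case 3: G(n) = Θ(n^6)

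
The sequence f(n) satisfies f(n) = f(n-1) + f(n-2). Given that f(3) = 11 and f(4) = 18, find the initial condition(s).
Work backwards using f(k) = f(k+2) - f(k+1):
f(2) = f(4) - f(3) = 18 - 11 = 7
f(1) = f(3) - f(2) = 11 - 7 = 4
f(0) = f(2) - f(1) = 7 - 4 = 3

f(0) = 3, f(1) = 4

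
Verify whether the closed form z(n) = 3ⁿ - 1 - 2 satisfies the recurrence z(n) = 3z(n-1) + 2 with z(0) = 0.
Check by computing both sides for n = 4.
From the recurrence with z(0) = 0:
  z(0) = 0, z(1) = 2, z(2) = 8, z(3) = 26, z(4) = 80
  so the recurrence gives z(4) = 80.
From the proposed closed form z(n) = 3ⁿ - 1 - 2:
  z(4) = 78.
The recurrence gives 80 but the closed form gives 78, so the closed form does not satisfy the recurrence.

No, the closed form is incorrect.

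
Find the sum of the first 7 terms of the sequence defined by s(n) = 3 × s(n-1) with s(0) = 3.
Computing the sequence terms: 3, 9, 27, 81, 243, 729, 2187
Adding these values together:

3279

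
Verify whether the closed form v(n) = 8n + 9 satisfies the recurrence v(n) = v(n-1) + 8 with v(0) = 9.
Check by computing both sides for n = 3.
From the recurrence with v(0) = 9:
  v(0) = 9, v(1) = 17, v(2) = 25, v(3) = 33
  so the recurrence gives v(3) = 33.
From the proposed closed form v(n) = 8n + 9:
  v(3) = 33.
Both sides give 33 at n = 3, and the initial condition(s) match, so the closed form is consistent.

Yes, the closed form is correct.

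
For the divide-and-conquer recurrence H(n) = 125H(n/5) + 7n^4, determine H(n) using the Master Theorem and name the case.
Master Theorem template: H(n) = a·H(n/b) + f(n).
Here: a=125, b=5, f(n)=7n^4
Compute log_b(a) = log_5(125) = 3.
f(n) = 7n^4 = Ω(n^(3+ε)) with ε = 1, and the regularity condition holds (a·f(n/b) = (a/b^4)·f(n) with a/b^4 = 5^-1 < 1). Case 3: H(n) = Θ(f(n)) = Θ(n^4).

Case 3: H(n) = Θ(n^4)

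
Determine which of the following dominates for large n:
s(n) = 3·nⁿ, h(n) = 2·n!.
Comparing growth rates:
Growth-rate hierarchy: log n ≺ any polynomial ≺ any exponential cⁿ (c>1) ≺ n! ≺ nⁿ.
super-exponential nⁿ dominates factorial asymptotically.

s(n) grows faster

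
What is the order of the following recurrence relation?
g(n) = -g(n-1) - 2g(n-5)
The order is the largest lag k for which g(n-k) appears. Here the deepest term is g(n-5), so the order is 5.

Order 5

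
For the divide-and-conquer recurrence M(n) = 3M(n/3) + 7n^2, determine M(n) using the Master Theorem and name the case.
Master Theorem template: M(n) = a·M(n/b) + f(n).
Here: a=3, b=3, f(n)=7n^2
Compute log_b(a) = log_3(3) = 1.
f(n) = 7n^2 = Ω(n^(1+ε)) with ε = 1, and the regularity condition holds (a·f(n/b) = (a/b^2)·f(n) with a/b^2 = 3^-1 < 1). Case 3: M(n) = Θ(f(n)) = Θ(n^2).

Case 3: M(n) = Θ(n^2)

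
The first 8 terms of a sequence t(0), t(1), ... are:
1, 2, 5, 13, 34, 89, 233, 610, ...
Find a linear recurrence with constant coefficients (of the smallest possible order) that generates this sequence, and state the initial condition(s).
Look for the lowest-order linear relation among consecutive terms.
Observation: t(n) - 3·t(n-1) - (-1)·t(n-2) = 0 holds for the shown terms, and no order-1 relation t(n) = α·t(n-1) + β fits.
Check at n=3: 3·5 + (-1)·2 = 13. ✓

t(n) = 3t(n-1) - t(n-2), t(0) = 1, t(1) = 2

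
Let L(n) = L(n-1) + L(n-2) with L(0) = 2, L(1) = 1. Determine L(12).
Computing the sequence terms:
2, 1, 3, 4, 7, 11, 18, 29, 47, 76, 123, 199, 322

322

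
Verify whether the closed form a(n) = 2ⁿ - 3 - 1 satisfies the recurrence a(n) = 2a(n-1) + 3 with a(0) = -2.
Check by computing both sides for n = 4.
From the recurrence with a(0) = -2:
  a(0) = -2, a(1) = -1, a(2) = 1, a(3) = 5, a(4) = 13
  so the recurrence gives a(4) = 13.
From the proposed closed form a(n) = 2ⁿ - 3 - 1:
  a(4) = 12.
The recurrence gives 13 but the closed form gives 12, so the closed form does not satisfy the recurrence.

No, the closed form is incorrect.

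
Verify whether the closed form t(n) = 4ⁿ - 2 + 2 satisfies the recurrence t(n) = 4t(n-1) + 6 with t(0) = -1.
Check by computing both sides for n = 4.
From the recurrence with t(0) = -1:
  t(0) = -1, t(1) = 2, t(2) = 14, t(3) = 62, t(4) = 254
  so the recurrence gives t(4) = 254.
From the proposed closed form t(n) = 4ⁿ - 2 + 2:
  t(4) = 256.
The recurrence gives 254 but the closed form gives 256, so the closed form does not satisfy the recurrence.

No, the closed form is incorrect.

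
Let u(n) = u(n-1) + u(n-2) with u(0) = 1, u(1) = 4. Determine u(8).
Computing the sequence terms:
1, 4, 5, 9, 14, 23, 37, 60, 97

97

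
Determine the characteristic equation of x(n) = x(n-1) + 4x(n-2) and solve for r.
Substitute x(n) = rⁿ and divide through by rⁿ⁻²: r² - r - 4 = 0
Discriminant: 1² + 4·4 = 17, not a perfect square, so by the quadratic formula r = (1 ± √17)/2.
General solution: x(n) = A·r₁ⁿ + B·r₂ⁿ where r₁,r₂ = (1 ± √17)/2

Characteristic: r² - r - 4 = 0, Roots: r = (1 ± √17)/2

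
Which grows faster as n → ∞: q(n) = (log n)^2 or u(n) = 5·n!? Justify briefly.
Comparing growth rates:
Growth-rate hierarchy: log n ≺ any polynomial ≺ any exponential cⁿ (c>1) ≺ n! ≺ nⁿ.
factorial dominates polylogarithmic (log n)^2 asymptotically.

u(n) grows faster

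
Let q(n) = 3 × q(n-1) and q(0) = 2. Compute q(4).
Computing step by step:
q(0) = 2
q(1) = 3 × 2 = 6
q(2) = 3 × 6 = 18
q(3) = 3 × 18 = 54
q(4) = 3 × 54 = 162

162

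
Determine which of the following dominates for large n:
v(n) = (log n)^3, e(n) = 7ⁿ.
Comparing growth rates:
Growth-rate hierarchy: log n ≺ any polynomial ≺ any exponential cⁿ (c>1) ≺ n! ≺ nⁿ.
exponential base 7 dominates polylogarithmic (log n)^3 asymptotically.

e(n) grows faster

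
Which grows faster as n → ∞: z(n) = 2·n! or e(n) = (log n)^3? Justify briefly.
Comparing growth rates:
Growth-rate hierarchy: log n ≺ any polynomial ≺ any exponential cⁿ (c>1) ≺ n! ≺ nⁿ.
factorial dominates polylogarithmic (log n)^3 asymptotically.

z(n) grows faster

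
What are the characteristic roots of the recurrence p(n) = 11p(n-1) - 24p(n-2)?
Substitute p(n) = rⁿ and divide through by rⁿ⁻²: r² - 11r + 24 = 0
Factor: (r - 3)(r - 8) = 0, so r = 3, 8.
General solution: p(n) = A·3ⁿ + B·8ⁿ

Characteristic: r² - 11r + 24 = 0, Roots: r = 3, 8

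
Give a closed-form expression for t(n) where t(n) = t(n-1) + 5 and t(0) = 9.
Recurrence: t(n) = t(n-1) + 5, initial: t(0) = 9.
Each step adds 5, so t(n) = t(0) + 5n = 5n + 9.

t(n) = 5n + 9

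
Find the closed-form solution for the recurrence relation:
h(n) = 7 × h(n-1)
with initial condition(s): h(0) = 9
Recurrence: h(n) = 7 × h(n-1), initial: h(0) = 9.
Each term is 7 times the previous, so this is geometric with ratio 7. After n steps: h(n) = h(0)·7ⁿ = 9·7ⁿ.

h(n) = 9·7ⁿ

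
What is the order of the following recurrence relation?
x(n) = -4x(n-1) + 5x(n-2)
The order is the largest lag k for which x(n-k) appears. Here the deepest term is x(n-2), so the order is 2.

Order 2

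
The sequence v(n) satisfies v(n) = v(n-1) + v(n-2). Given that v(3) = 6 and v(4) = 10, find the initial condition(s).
Work backwards using v(k) = v(k+2) - v(k+1):
v(2) = v(4) - v(3) = 10 - 6 = 4
v(1) = v(3) - v(2) = 6 - 4 = 2
v(0) = v(2) - v(1) = 4 - 2 = 2

v(0) = 2, v(1) = 2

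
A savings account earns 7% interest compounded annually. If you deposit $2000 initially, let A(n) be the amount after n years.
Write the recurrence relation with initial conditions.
Each year the balance grows by 7%, i.e. is multiplied by 1 + 7/100 = 1.07, so A(n) = 1.07 × A(n-1). The initial deposit gives A(0) = 2000.
Unrolling gives the closed form A(n) = 2000 × (1.07)ⁿ.

A(n) = 1.07 × A(n-1), A(0) = 2000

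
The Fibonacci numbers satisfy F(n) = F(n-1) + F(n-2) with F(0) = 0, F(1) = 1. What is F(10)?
Computing the sequence terms:
0, 1, 1, 2, 3, 5, 8, 13, 21, 34, 55

55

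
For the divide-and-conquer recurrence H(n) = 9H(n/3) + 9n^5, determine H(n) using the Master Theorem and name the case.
Master Theorem template: H(n) = a·H(n/b) + f(n).
Here: a=9, b=3, f(n)=9n^5
Compute log_b(a) = log_3(9) = 2.
f(n) = 9n^5 = Ω(n^(2+ε)) with ε = 3, and the regularity condition holds (a·f(n/b) = (a/b^5)·f(n) with a/b^5 = 3^-3 < 1). Case 3: H(n) = Θ(f(n)) = Θ(n^5).

Case 3: H(n) = Θ(n^5)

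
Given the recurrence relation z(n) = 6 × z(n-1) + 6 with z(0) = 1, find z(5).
Computing step by step:
z(0) = 1
z(1) = 6 × 1 + 6 = 12
z(2) = 6 × 12 + 6 = 78
z(3) = 6 × 78 + 6 = 474
z(4) = 6 × 474 + 6 = 2850
z(5) = 6 × 2850 + 6 = 17106

17106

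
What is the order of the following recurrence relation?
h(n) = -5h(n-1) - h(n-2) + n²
The order is the largest lag k for which h(n-k) appears. Here the deepest term is h(n-2) (the n² term is non-homogeneous and does not affect the order), so the order is 2.

Order 2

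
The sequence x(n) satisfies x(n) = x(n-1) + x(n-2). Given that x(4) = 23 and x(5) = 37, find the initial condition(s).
Work backwards using x(k) = x(k+2) - x(k+1):
x(3) = x(5) - x(4) = 37 - 23 = 14
x(2) = x(4) - x(3) = 23 - 14 = 9
x(1) = x(3) - x(2) = 14 - 9 = 5
x(0) = x(2) - x(1) = 9 - 5 = 4

x(0) = 4, x(1) = 5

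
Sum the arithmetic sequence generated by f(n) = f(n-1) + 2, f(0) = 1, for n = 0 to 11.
Computing the sequence terms: 1, 3, 5, 7, 9, 11, 13, 15, 17, 19, 21, 23
Adding these values together:

144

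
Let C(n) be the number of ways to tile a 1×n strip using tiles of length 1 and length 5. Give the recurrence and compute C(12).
Condition on the last tile: it has length 1 (leaving a 1×(n-1) strip) or length 5 (leaving a 1×(n-5) strip), so C(n) = C(n-1) + C(n-5) (order-5 linear recurrence).
For 0 ≤ i < 5 only unit tiles fit, so C(i) = 1.
Iterating the recurrence: C(5) = 2, C(6) = 3, C(7) = 4, C(8) = 5, C(9) = 6, C(10) = 8, C(11) = 11, C(12) = 15.

C(n) = C(n-1) + C(n-5), with C(i) = 1 for 0 ≤ i < 5; C(12) = 15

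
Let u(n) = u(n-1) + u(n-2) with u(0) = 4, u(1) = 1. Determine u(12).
Computing the sequence terms:
4, 1, 5, 6, 11, 17, 28, 45, 73, 118, 191, 309, 500

500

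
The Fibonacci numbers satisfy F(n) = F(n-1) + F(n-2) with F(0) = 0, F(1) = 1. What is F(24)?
Computing the sequence terms:
0, 1, 1, 2, 3, 5, 8, 13, 21, 34, 55, 89, 144, 233, 377, 610, 987, 1597, 2584, 4181, 6765, 10946, 17711, 28657, 46368

46368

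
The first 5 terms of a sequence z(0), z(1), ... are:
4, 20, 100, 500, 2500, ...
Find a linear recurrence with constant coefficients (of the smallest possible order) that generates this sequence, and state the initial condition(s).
Look for the lowest-order linear relation among consecutive terms.
Observation: each term is 5× the previous.
Check at n=2: 5·20 = 100. ✓

z(n) = 5 × z(n-1), z(0) = 4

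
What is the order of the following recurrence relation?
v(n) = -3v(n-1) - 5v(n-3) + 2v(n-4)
The order is the largest lag k for which v(n-k) appears. Here the deepest term is v(n-4), so the order is 4.

Order 4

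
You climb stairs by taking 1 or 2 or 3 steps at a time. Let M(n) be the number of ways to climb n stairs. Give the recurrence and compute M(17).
Condition on the size of the last step (1 to 3): before it there were n-1, …, n-3 stairs climbed, and these cases are disjoint, so M(n) = M(n-1) + M(n-2) + M(n-3) (order-3 linear recurrence).
Initial conditions by direct count (compositions of i into parts ≤ 3): M(1) = 1; M(2) = 2; M(3) = 4.
Iterating the recurrence: M(4) = 7, M(5) = 13, M(6) = 24, M(7) = 44, M(8) = 81, M(9) = 149, M(10) = 274, M(11) = 504, M(12) = 927, M(13) = 1705, M(14) = 3136, M(15) = 5768, M(16) = 10609, M(17) = 19513.

M(n) = M(n-1) + M(n-2) + M(n-3), M(1) = 1, M(2) = 2, M(3) = 4; M(17) = 19513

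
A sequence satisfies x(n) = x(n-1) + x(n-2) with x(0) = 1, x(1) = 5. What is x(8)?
Computing the sequence terms:
1, 5, 6, 11, 17, 28, 45, 73, 118

118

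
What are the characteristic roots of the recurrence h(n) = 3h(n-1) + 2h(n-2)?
Substitute h(n) = rⁿ and divide through by rⁿ⁻²: r² - 3r - 2 = 0
Discriminant: 3² + 4·2 = 17, not a perfect square, so by the quadratic formula r = (3 ± √17)/2.
General solution: h(n) = A·r₁ⁿ + B·r₂ⁿ where r₁,r₂ = (3 ± √17)/2

Characteristic: r² - 3r - 2 = 0, Roots: r = (3 ± √17)/2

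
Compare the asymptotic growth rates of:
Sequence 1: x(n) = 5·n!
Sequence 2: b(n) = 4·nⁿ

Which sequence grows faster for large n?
Comparing growth rates:
Growth-rate hierarchy: log n ≺ any polynomial ≺ any exponential cⁿ (c>1) ≺ n! ≺ nⁿ.
super-exponential nⁿ dominates factorial asymptotically.

b(n) grows faster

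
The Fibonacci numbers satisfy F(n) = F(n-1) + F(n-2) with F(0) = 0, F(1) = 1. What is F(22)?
Computing the sequence terms:
0, 1, 1, 2, 3, 5, 8, 13, 21, 34, 55, 89, 144, 233, 377, 610, 987, 1597, 2584, 4181, 6765, 10946, 17711

17711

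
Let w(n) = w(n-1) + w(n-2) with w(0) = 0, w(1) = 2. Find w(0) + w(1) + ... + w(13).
Computing the sequence terms: 0, 2, 2, 4, 6, 10, 16, 26, 42, 68, 110, 178, 288, 466
Adding these values together:

1218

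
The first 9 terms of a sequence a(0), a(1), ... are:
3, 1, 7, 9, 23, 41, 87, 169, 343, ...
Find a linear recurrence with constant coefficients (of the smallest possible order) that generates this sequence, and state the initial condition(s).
Look for the lowest-order linear relation among consecutive terms.
Observation: a(n) - 1·a(n-1) - (2)·a(n-2) = 0 holds for the shown terms, and no order-1 relation a(n) = α·a(n-1) + β fits.
Check at n=3: 1·7 + (2)·1 = 9. ✓

a(n) = a(n-1) + 2a(n-2), a(0) = 3, a(1) = 1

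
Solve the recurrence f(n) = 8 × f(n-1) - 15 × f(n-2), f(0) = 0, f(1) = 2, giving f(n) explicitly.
Recurrence: f(n) = 8 × f(n-1) - 15 × f(n-2), initial: f(0) = 0, f(1) = 2.
Characteristic equation: r² - 8r + 15 = 0, which factors as (r - 5)(r - 3) = 0, so r = 5, 3. General solution f(n) = A·5ⁿ + B·3ⁿ. From f(0) = 0: A + B = 0. From f(1) = 2: 5A + 3B = 2. Solving gives A = 1, B = -1.

f(n) = 5ⁿ - 3ⁿ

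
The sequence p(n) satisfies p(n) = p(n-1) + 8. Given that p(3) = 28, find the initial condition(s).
p(3) = p(0) + 3·8, so p(0) = 28 - 24 = 4.

p(0) = 4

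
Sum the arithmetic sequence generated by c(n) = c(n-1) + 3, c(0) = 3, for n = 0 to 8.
Computing the sequence terms: 3, 6, 9, 12, 15, 18, 21, 24, 27
Adding these values together:

135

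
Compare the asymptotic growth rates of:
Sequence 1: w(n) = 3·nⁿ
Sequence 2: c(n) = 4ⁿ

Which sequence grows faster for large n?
Comparing growth rates:
Growth-rate hierarchy: log n ≺ any polynomial ≺ any exponential cⁿ (c>1) ≺ n! ≺ nⁿ.
super-exponential nⁿ dominates exponential base 4 asymptotically.

w(n) grows faster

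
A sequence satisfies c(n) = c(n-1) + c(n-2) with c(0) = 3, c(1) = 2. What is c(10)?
Computing the sequence terms:
3, 2, 5, 7, 12, 19, 31, 50, 81, 131, 212

212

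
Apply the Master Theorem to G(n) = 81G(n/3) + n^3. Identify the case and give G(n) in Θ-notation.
Master Theorem template: G(n) = a·G(n/b) + f(n).
Here: a=81, b=3, f(n)=n^3
Compute log_b(a) = log_3(81) = 4.
f(n) = n^3 = O(n^(4-ε)) with ε = 1. Case 1: G(n) = Θ(n^log_b(a)) = Θ(n^4).

Case 1: G(n) = Θ(n^4)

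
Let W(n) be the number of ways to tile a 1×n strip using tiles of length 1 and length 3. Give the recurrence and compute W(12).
Condition on the last tile: it has length 1 (leaving a 1×(n-1) strip) or length 3 (leaving a 1×(n-3) strip), so W(n) = W(n-1) + W(n-3) (order-3 linear recurrence).
For 0 ≤ i < 3 only unit tiles fit, so W(i) = 1.
Iterating the recurrence: W(3) = 2, W(4) = 3, W(5) = 4, W(6) = 6, W(7) = 9, W(8) = 13, W(9) = 19, W(10) = 28, W(11) = 41, W(12) = 60.

W(n) = W(n-1) + W(n-3), with W(i) = 1 for 0 ≤ i < 3; W(12) = 60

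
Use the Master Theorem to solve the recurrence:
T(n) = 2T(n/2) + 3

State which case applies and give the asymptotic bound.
Master Theorem template: T(n) = a·T(n/b) + f(n).
Here: a=2, b=2, f(n)=3
Compute log_b(a) = log_2(2) = 1.
f(n) = 3 = O(n^(1-ε)) with ε = 1. Case 1: T(n) = Θ(n^log_b(a)) = Θ(n).

Case 1: T(n) = Θ(n)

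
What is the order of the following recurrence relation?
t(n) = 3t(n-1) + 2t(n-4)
The order is the largest lag k for which t(n-k) appears. Here the deepest term is t(n-4), so the order is 4.

Order 4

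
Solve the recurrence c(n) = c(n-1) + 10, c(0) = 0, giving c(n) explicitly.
Recurrence: c(n) = c(n-1) + 10, initial: c(0) = 0.
Each step adds 10, so c(n) = c(0) + 10n = 10n.

c(n) = 10n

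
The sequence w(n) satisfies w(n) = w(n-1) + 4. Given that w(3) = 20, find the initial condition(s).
w(3) = w(0) + 3·4, so w(0) = 20 - 12 = 8.

w(0) = 8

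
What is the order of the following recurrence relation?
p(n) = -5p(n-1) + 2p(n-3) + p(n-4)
The order is the largest lag k for which p(n-k) appears. Here the deepest term is p(n-4), so the order is 4.

Order 4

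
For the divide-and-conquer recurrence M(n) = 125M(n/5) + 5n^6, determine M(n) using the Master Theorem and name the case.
Master Theorem template: M(n) = a·M(n/b) + f(n).
Here: a=125, b=5, f(n)=5n^6
Compute log_b(a) = log_5(125) = 3.
f(n) = 5n^6 = Ω(n^(3+ε)) with ε = 3, and the regularity condition holds (a·f(n/b) = (a/b^6)·f(n) with a/b^6 = 5^-3 < 1). Case 3: M(n) = Θ(f(n)) = Θ(n^6).

Case 3: M(n) = Θ(n^6)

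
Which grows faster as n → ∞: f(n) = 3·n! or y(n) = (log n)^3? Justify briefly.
Comparing growth rates:
Growth-rate hierarchy: log n ≺ any polynomial ≺ any exponential cⁿ (c>1) ≺ n! ≺ nⁿ.
factorial dominates polylogarithmic (log n)^3 asymptotically.

f(n) grows faster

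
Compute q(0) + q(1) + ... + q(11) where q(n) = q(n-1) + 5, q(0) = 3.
Computing the sequence terms: 3, 8, 13, 18, 23, 28, 33, 38, 43, 48, 53, 58
Adding these values together:

366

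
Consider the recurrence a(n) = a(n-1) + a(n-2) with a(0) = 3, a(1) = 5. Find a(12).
Computing the sequence terms:
3, 5, 8, 13, 21, 34, 55, 89, 144, 233, 377, 610, 987

987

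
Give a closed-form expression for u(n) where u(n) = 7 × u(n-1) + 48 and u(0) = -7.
Recurrence: u(n) = 7 × u(n-1) + 48, initial: u(0) = -7.
Try u(n) = A·7ⁿ + C. Substituting: A·7ⁿ + C = 7(A·7ⁿ⁻¹ + C) + 48 = A·7ⁿ + 7C + 48, so C = 7C + 48, giving C = -8. Then u(0) = A - 8 = -7 gives A = 1.

u(n) = 7ⁿ - 8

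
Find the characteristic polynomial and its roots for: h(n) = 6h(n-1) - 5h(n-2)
Substitute h(n) = rⁿ and divide through by rⁿ⁻²: r² - 6r + 5 = 0
Factor: (r - 5)(r - 1) = 0, so r = 5, 1.
General solution: h(n) = A·5ⁿ + B·1ⁿ

Characteristic: r² - 6r + 5 = 0, Roots: r = 5, 1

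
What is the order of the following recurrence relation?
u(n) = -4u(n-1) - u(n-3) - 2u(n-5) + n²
The order is the largest lag k for which u(n-k) appears. Here the deepest term is u(n-5) (the n² term is non-homogeneous and does not affect the order), so the order is 5.

Order 5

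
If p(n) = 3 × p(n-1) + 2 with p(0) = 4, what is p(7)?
Computing step by step:
p(0) = 4
p(1) = 3 × 4 + 2 = 14
p(2) = 3 × 14 + 2 = 44
p(3) = 3 × 44 + 2 = 134
p(4) = 3 × 134 + 2 = 404
p(5) = 3 × 404 + 2 = 1214
p(6) = 3 × 1214 + 2 = 3644
p(7) = 3 × 3644 + 2 = 10934

10934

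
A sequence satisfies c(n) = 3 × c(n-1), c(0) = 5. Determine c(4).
Computing step by step:
c(0) = 5
c(1) = 3 × 5 = 15
c(2) = 3 × 15 = 45
c(3) = 3 × 45 = 135
c(4) = 3 × 135 = 405

405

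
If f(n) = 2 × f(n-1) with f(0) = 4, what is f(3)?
Computing step by step:
f(0) = 4
f(1) = 2 × 4 = 8
f(2) = 2 × 8 = 16
f(3) = 2 × 16 = 32

32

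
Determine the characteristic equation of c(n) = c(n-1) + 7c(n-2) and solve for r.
Substitute c(n) = rⁿ and divide through by rⁿ⁻²: r² - r - 7 = 0
Discriminant: 1² + 4·7 = 29, not a perfect square, so by the quadratic formula r = (1 ± √29)/2.
General solution: c(n) = A·r₁ⁿ + B·r₂ⁿ where r₁,r₂ = (1 ± √29)/2

Characteristic: r² - r - 7 = 0, Roots: r = (1 ± √29)/2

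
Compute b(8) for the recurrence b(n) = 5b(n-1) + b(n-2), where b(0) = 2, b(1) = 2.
Computing the sequence terms:
2, 2, 12, 62, 322, 1672, 8682, 45082, 234092

234092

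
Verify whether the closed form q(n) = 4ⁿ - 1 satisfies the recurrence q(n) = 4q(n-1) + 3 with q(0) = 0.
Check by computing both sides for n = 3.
From the recurrence with q(0) = 0:
  q(0) = 0, q(1) = 3, q(2) = 15, q(3) = 63
  so the recurrence gives q(3) = 63.
From the proposed closed form q(n) = 4ⁿ - 1:
  q(3) = 63.
Both sides give 63 at n = 3, and the initial condition(s) match, so the closed form is consistent.

Yes, the closed form is correct.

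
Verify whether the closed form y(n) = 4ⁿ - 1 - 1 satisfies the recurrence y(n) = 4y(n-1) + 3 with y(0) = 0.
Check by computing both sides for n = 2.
From the recurrence with y(0) = 0:
  y(0) = 0, y(1) = 3, y(2) = 15
  so the recurrence gives y(2) = 15.
From the proposed closed form y(n) = 4ⁿ - 1 - 1:
  y(2) = 14.
The recurrence gives 15 but the closed form gives 14, so the closed form does not satisfy the recurrence.

No, the closed form is incorrect.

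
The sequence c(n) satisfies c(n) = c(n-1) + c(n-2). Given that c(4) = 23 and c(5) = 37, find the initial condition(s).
Work backwards using c(k) = c(k+2) - c(k+1):
c(3) = c(5) - c(4) = 37 - 23 = 14
c(2) = c(4) - c(3) = 23 - 14 = 9
c(1) = c(3) - c(2) = 14 - 9 = 5
c(0) = c(2) - c(1) = 9 - 5 = 4

c(0) = 4, c(1) = 5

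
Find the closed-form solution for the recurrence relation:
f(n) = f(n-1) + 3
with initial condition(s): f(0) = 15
Recurrence: f(n) = f(n-1) + 3, initial: f(0) = 15.
Each step adds 3, so f(n) = f(0) + 3n = 3n + 15.

f(n) = 3n + 15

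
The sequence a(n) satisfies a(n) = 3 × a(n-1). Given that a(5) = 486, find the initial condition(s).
In general a(n) = 3ⁿ · a(0). At n = 5: a(0) = a(5) / 3^5 = 486 / 243 = 2.

a(0) = 2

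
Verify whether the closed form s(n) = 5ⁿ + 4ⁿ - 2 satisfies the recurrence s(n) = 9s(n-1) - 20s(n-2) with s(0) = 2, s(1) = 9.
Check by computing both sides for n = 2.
From the recurrence with s(0) = 2, s(1) = 9:
  s(0) = 2, s(1) = 9, s(2) = 41
  so the recurrence gives s(2) = 41.
From the proposed closed form s(n) = 5ⁿ + 4ⁿ - 2:
  s(2) = 39.
The recurrence gives 41 but the closed form gives 39, so the closed form does not satisfy the recurrence.

No, the closed form is incorrect.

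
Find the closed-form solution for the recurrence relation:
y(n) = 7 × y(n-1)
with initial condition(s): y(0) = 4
Recurrence: y(n) = 7 × y(n-1), initial: y(0) = 4.
Each term is 7 times the previous, so this is geometric with ratio 7. After n steps: y(n) = y(0)·7ⁿ = 4·7ⁿ.

y(n) = 4·7ⁿ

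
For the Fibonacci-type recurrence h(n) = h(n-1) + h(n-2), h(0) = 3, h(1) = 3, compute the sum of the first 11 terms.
Computing the sequence terms: 3, 3, 6, 9, 15, 24, 39, 63, 102, 165, 267
Adding these values together:

696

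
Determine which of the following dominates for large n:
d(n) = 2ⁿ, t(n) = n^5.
Comparing growth rates:
Growth-rate hierarchy: log n ≺ any polynomial ≺ any exponential cⁿ (c>1) ≺ n! ≺ nⁿ.
exponential base 2 dominates polynomial degree 5 asymptotically.

d(n) grows faster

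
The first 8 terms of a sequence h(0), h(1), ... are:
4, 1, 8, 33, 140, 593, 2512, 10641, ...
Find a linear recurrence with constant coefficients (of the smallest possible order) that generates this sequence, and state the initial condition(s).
Look for the lowest-order linear relation among consecutive terms.
Observation: h(n) - 4·h(n-1) - (1)·h(n-2) = 0 holds for the shown terms, and no order-1 relation h(n) = α·h(n-1) + β fits.
Check at n=3: 4·8 + (1)·1 = 33. ✓

h(n) = 4h(n-1) + h(n-2), h(0) = 4, h(1) = 1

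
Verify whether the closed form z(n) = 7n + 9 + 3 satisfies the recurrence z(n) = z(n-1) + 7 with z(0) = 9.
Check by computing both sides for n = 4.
From the recurrence with z(0) = 9:
  z(0) = 9, z(1) = 16, z(2) = 23, z(3) = 30, z(4) = 37
  so the recurrence gives z(4) = 37.
From the proposed closed form z(n) = 7n + 9 + 3:
  z(4) = 40.
The recurrence gives 37 but the closed form gives 40, so the closed form does not satisfy the recurrence.

No, the closed form is incorrect.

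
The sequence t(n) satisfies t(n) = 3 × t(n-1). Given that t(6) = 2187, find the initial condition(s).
In general t(n) = 3ⁿ · t(0). At n = 6: t(0) = t(6) / 3^6 = 2187 / 729 = 3.

t(0) = 3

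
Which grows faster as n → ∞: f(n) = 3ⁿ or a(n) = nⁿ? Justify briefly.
Comparing growth rates:
Growth-rate hierarchy: log n ≺ any polynomial ≺ any exponential cⁿ (c>1) ≺ n! ≺ nⁿ.
super-exponential nⁿ dominates exponential base 3 asymptotically.

a(n) grows faster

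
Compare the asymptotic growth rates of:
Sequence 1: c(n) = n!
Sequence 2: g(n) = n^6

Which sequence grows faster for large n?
Comparing growth rates:
Growth-rate hierarchy: log n ≺ any polynomial ≺ any exponential cⁿ (c>1) ≺ n! ≺ nⁿ.
factorial dominates polynomial degree 6 asymptotically.

c(n) grows faster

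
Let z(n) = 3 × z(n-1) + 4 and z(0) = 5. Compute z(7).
Computing step by step:
z(0) = 5
z(1) = 3 × 5 + 4 = 19
z(2) = 3 × 19 + 4 = 61
z(3) = 3 × 61 + 4 = 187
z(4) = 3 × 187 + 4 = 565
z(5) = 3 × 565 + 4 = 1699
z(6) = 3 × 1699 + 4 = 5101
z(7) = 3 × 5101 + 4 = 15307

15307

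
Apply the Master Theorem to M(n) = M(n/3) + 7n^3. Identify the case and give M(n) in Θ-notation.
Master Theorem template: M(n) = a·M(n/b) + f(n).
Here: a=1, b=3, f(n)=7n^3
Compute log_b(a) = log_3(1) = 0.
f(n) = 7n^3 = Ω(n^(0+ε)) with ε = 3, and the regularity condition holds (a·f(n/b) = (a/b^3)·f(n) with a/b^3 = 3^-3 < 1). Case 3: M(n) = Θ(f(n)) = Θ(n^3).

Case 3: M(n) = Θ(n^3)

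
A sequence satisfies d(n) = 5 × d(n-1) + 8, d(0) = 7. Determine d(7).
Computing step by step:
d(0) = 7
d(1) = 5 × 7 + 8 = 43
d(2) = 5 × 43 + 8 = 223
d(3) = 5 × 223 + 8 = 1123
d(4) = 5 × 1123 + 8 = 5623
d(5) = 5 × 5623 + 8 = 28123
d(6) = 5 × 28123 + 8 = 140623
d(7) = 5 × 140623 + 8 = 703123

703123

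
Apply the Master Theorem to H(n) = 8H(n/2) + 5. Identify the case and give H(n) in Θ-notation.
Master Theorem template: H(n) = a·H(n/b) + f(n).
Here: a=8, b=2, f(n)=5
Compute log_b(a) = log_2(8) = 3.
f(n) = 5 = O(n^(3-ε)) with ε = 3. Case 1: H(n) = Θ(n^log_b(a)) = Θ(n^3).

Case 1: H(n) = Θ(n^3)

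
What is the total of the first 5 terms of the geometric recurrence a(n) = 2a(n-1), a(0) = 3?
Computing the sequence terms: 3, 6, 12, 24, 48
Adding these values together:

93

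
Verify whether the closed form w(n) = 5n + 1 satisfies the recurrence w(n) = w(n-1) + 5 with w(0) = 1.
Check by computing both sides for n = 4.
From the recurrence with w(0) = 1:
  w(0) = 1, w(1) = 6, w(2) = 11, w(3) = 16, w(4) = 21
  so the recurrence gives w(4) = 21.
From the proposed closed form w(n) = 5n + 1:
  w(4) = 21.
Both sides give 21 at n = 4, and the initial condition(s) match, so the closed form is consistent.

Yes, the closed form is correct.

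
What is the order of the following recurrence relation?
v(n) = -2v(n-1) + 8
The order is the largest lag k for which v(n-k) appears. Here the deepest term is v(n-1) (the 8 term is non-homogeneous and does not affect the order), so the order is 1.

Order 1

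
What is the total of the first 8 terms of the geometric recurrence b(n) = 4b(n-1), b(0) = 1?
Computing the sequence terms: 1, 4, 16, 64, 256, 1024, 4096, 16384
Adding these values together:

21845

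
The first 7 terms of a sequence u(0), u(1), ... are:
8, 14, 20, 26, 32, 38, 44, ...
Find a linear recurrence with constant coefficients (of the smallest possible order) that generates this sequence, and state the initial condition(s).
Look for the lowest-order linear relation among consecutive terms.
Observation: consecutive differences are constant (= 6).
Check at n=2: 1·14 + 6 = 20. ✓

u(n) = u(n-1) + 6, u(0) = 8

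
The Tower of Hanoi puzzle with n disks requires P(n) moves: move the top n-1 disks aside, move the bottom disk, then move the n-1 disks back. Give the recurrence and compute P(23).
Moving n disks = move the top n-1 disks aside (P(n-1) moves) + move the largest disk (1 move) + move the n-1 disks back on top (P(n-1) moves), so P(n) = 2P(n-1) + 1, with P(1) = 1 (a single disk takes one move).
First terms: 1, 3, 7, 15, 31, 63, … — each is one less than a power of 2. Indeed P(n) + 1 = 2(P(n-1) + 1) with P(1) + 1 = 2, so P(n) + 1 = 2ⁿ and P(n) = 2ⁿ - 1.
Hence P(23) = 2^23 - 1 = 8388608 - 1 = 8388607.

P(n) = 2P(n-1) + 1, P(1) = 1; P(23) = 8388607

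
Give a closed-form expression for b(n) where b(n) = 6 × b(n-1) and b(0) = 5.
Recurrence: b(n) = 6 × b(n-1), initial: b(0) = 5.
Each term is 6 times the previous, so this is geometric with ratio 6. After n steps: b(n) = b(0)·6ⁿ = 5·6ⁿ.

b(n) = 5·6ⁿ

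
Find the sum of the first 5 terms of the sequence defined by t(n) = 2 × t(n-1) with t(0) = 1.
Computing the sequence terms: 1, 2, 4, 8, 16
Adding these values together:

31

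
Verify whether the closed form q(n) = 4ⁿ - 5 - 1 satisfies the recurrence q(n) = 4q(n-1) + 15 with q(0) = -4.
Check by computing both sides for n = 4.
From the recurrence with q(0) = -4:
  q(0) = -4, q(1) = -1, q(2) = 11, q(3) = 59, q(4) = 251
  so the recurrence gives q(4) = 251.
From the proposed closed form q(n) = 4ⁿ - 5 - 1:
  q(4) = 250.
The recurrence gives 251 but the closed form gives 250, so the closed form does not satisfy the recurrence.

No, the closed form is incorrect.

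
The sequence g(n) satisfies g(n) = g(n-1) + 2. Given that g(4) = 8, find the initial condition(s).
g(4) = g(0) + 4·2, so g(0) = 8 - 8 = 0.

g(0) = 0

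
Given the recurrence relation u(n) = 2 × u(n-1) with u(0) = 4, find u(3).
Computing step by step:
u(0) = 4
u(1) = 2 × 4 = 8
u(2) = 2 × 8 = 16
u(3) = 2 × 16 = 32

32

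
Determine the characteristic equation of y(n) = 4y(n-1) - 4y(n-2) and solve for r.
Substitute y(n) = rⁿ and divide through by rⁿ⁻²: r² - 4r + 4 = 0
Factor: (r - 2)² = 0, so r = 2 (double root).
General solution: y(n) = (A + Bn)·2ⁿ

Characteristic: r² - 4r + 4 = 0, Roots: r = 2 (double root)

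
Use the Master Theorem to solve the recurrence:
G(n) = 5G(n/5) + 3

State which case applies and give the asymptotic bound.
Master Theorem template: G(n) = a·G(n/b) + f(n).
Here: a=5, b=5, f(n)=3
Compute log_b(a) = log_5(5) = 1.
f(n) = 3 = O(n^(1-ε)) with ε = 1. Case 1: G(n) = Θ(n^log_b(a)) = Θ(n).

Case 1: G(n) = Θ(n)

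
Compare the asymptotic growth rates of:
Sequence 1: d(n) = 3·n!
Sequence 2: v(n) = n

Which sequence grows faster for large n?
Comparing growth rates:
Growth-rate hierarchy: log n ≺ any polynomial ≺ any exponential cⁿ (c>1) ≺ n! ≺ nⁿ.
factorial dominates polynomial degree 1 asymptotically.

d(n) grows faster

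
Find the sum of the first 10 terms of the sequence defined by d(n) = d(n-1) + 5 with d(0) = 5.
Computing the sequence terms: 5, 10, 15, 20, 25, 30, 35, 40, 45, 50
Adding these values together:

275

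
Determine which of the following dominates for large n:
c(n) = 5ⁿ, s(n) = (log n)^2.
Comparing growth rates:
Growth-rate hierarchy: log n ≺ any polynomial ≺ any exponential cⁿ (c>1) ≺ n! ≺ nⁿ.
exponential base 5 dominates polylogarithmic (log n)^2 asymptotically.

c(n) grows faster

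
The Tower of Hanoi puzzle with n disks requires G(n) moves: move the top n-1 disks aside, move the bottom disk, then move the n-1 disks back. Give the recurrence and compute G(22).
Moving n disks = move the top n-1 disks aside (G(n-1) moves) + move the largest disk (1 move) + move the n-1 disks back on top (G(n-1) moves), so G(n) = 2G(n-1) + 1, with G(1) = 1 (a single disk takes one move).
First terms: 1, 3, 7, 15, 31, 63, … — each is one less than a power of 2. Indeed G(n) + 1 = 2(G(n-1) + 1) with G(1) + 1 = 2, so G(n) + 1 = 2ⁿ and G(n) = 2ⁿ - 1.
Hence G(22) = 2^22 - 1 = 4194304 - 1 = 4194303.

G(n) = 2G(n-1) + 1, G(1) = 1; G(22) = 4194303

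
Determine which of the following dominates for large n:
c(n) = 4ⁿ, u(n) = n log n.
Comparing growth rates:
Growth-rate hierarchy: log n ≺ any polynomial ≺ any exponential cⁿ (c>1) ≺ n! ≺ nⁿ.
exponential base 4 dominates polynomial degree 1 (with log factor) asymptotically.

c(n) grows faster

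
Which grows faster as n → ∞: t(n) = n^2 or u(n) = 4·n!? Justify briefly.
Comparing growth rates:
Growth-rate hierarchy: log n ≺ any polynomial ≺ any exponential cⁿ (c>1) ≺ n! ≺ nⁿ.
factorial dominates polynomial degree 2 asymptotically.

u(n) grows faster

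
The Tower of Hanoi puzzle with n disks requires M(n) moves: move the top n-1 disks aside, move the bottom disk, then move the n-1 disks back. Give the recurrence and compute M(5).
Moving n disks = move the top n-1 disks aside (M(n-1) moves) + move the largest disk (1 move) + move the n-1 disks back on top (M(n-1) moves), so M(n) = 2M(n-1) + 1, with M(1) = 1 (a single disk takes one move).
First terms: 1, 3, 7, 15, 31, … — each is one less than a power of 2. Indeed M(n) + 1 = 2(M(n-1) + 1) with M(1) + 1 = 2, so M(n) + 1 = 2ⁿ and M(n) = 2ⁿ - 1.
Hence M(5) = 2^5 - 1 = 32 - 1 = 31.

M(n) = 2M(n-1) + 1, M(1) = 1; M(5) = 31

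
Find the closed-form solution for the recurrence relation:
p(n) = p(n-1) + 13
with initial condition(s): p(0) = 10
Recurrence: p(n) = p(n-1) + 13, initial: p(0) = 10.
Each step adds 13, so p(n) = p(0) + 13n = 13n + 10.

p(n) = 13n + 10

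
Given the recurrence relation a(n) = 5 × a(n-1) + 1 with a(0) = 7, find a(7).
Computing step by step:
a(0) = 7
a(1) = 5 × 7 + 1 = 36
a(2) = 5 × 36 + 1 = 181
a(3) = 5 × 181 + 1 = 906
a(4) = 5 × 906 + 1 = 4531
a(5) = 5 × 4531 + 1 = 22656
a(6) = 5 × 22656 + 1 = 113281
a(7) = 5 × 113281 + 1 = 566406

566406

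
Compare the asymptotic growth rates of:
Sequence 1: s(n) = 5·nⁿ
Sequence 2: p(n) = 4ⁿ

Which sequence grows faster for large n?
Comparing growth rates:
Growth-rate hierarchy: log n ≺ any polynomial ≺ any exponential cⁿ (c>1) ≺ n! ≺ nⁿ.
super-exponential nⁿ dominates exponential base 4 asymptotically.

s(n) grows faster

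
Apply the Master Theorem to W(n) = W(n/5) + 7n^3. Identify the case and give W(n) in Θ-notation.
Master Theorem template: W(n) = a·W(n/b) + f(n).
Here: a=1, b=5, f(n)=7n^3
Compute log_b(a) = log_5(1) = 0.
f(n) = 7n^3 = Ω(n^(0+ε)) with ε = 3, and the regularity condition holds (a·f(n/b) = (a/b^3)·f(n) with a/b^3 = 5^-3 < 1). Case 3: W(n) = Θ(f(n)) = Θ(n^3).

Case 3: W(n) = Θ(n^3)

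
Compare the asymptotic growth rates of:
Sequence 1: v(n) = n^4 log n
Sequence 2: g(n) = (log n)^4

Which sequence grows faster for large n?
Comparing growth rates:
Growth-rate hierarchy: log n ≺ any polynomial ≺ any exponential cⁿ (c>1) ≺ n! ≺ nⁿ.
polynomial degree 4 (with log factor) dominates polylogarithmic (log n)^4 asymptotically.

v(n) grows faster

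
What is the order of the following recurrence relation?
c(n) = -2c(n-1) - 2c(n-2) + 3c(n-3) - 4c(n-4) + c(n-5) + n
The order is the largest lag k for which c(n-k) appears. Here the deepest term is c(n-5) (the n term is non-homogeneous and does not affect the order), so the order is 5.

Order 5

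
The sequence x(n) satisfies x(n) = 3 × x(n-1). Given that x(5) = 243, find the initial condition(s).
In general x(n) = 3ⁿ · x(0). At n = 5: x(0) = x(5) / 3^5 = 243 / 243 = 1.

x(0) = 1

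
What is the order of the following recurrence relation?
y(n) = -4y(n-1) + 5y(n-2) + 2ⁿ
The order is the largest lag k for which y(n-k) appears. Here the deepest term is y(n-2) (the 2ⁿ term is non-homogeneous and does not affect the order), so the order is 2.

Order 2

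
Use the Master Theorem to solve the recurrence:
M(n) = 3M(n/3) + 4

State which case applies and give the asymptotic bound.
Master Theorem template: M(n) = a·M(n/b) + f(n).
Here: a=3, b=3, f(n)=4
Compute log_b(a) = log_3(3) = 1.
f(n) = 4 = O(n^(1-ε)) with ε = 1. Case 1: M(n) = Θ(n^log_b(a)) = Θ(n).

Case 1: M(n) = Θ(n)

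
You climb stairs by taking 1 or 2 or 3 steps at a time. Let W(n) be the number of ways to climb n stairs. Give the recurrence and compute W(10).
Condition on the size of the last step (1 to 3): before it there were n-1, …, n-3 stairs climbed, and these cases are disjoint, so W(n) = W(n-1) + W(n-2) + W(n-3) (order-3 linear recurrence).
Initial conditions by direct count (compositions of i into parts ≤ 3): W(1) = 1; W(2) = 2; W(3) = 4.
Iterating the recurrence: W(4) = 7, W(5) = 13, W(6) = 24, W(7) = 44, W(8) = 81, W(9) = 149, W(10) = 274.

W(n) = W(n-1) + W(n-2) + W(n-3), W(1) = 1, W(2) = 2, W(3) = 4; W(10) = 274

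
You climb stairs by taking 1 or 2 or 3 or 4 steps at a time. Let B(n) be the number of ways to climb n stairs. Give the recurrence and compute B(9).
Condition on the size of the last step (1 to 4): before it there were n-1, …, n-4 stairs climbed, and these cases are disjoint, so B(n) = B(n-1) + B(n-2) + B(n-3) + B(n-4) (order-4 linear recurrence).
Initial conditions by direct count (compositions of i into parts ≤ 4): B(1) = 1; B(2) = 2; B(3) = 4; B(4) = 8.
Iterating the recurrence: B(5) = 15, B(6) = 29, B(7) = 56, B(8) = 108, B(9) = 208.

B(n) = B(n-1) + B(n-2) + B(n-3) + B(n-4), B(1) = 1, B(2) = 2, B(3) = 4, B(4) = 8; B(9) = 208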